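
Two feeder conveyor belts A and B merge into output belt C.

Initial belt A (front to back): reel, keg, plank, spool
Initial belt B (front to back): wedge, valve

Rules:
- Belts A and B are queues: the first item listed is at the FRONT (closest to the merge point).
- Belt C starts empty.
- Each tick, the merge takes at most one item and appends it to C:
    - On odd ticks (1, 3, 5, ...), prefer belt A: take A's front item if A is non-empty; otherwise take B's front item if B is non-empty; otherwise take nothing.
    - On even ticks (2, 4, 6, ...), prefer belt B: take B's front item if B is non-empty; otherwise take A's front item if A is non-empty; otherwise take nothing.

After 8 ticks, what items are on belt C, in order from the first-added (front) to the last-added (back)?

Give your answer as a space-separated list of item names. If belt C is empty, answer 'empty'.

Answer: reel wedge keg valve plank spool

Derivation:
Tick 1: prefer A, take reel from A; A=[keg,plank,spool] B=[wedge,valve] C=[reel]
Tick 2: prefer B, take wedge from B; A=[keg,plank,spool] B=[valve] C=[reel,wedge]
Tick 3: prefer A, take keg from A; A=[plank,spool] B=[valve] C=[reel,wedge,keg]
Tick 4: prefer B, take valve from B; A=[plank,spool] B=[-] C=[reel,wedge,keg,valve]
Tick 5: prefer A, take plank from A; A=[spool] B=[-] C=[reel,wedge,keg,valve,plank]
Tick 6: prefer B, take spool from A; A=[-] B=[-] C=[reel,wedge,keg,valve,plank,spool]
Tick 7: prefer A, both empty, nothing taken; A=[-] B=[-] C=[reel,wedge,keg,valve,plank,spool]
Tick 8: prefer B, both empty, nothing taken; A=[-] B=[-] C=[reel,wedge,keg,valve,plank,spool]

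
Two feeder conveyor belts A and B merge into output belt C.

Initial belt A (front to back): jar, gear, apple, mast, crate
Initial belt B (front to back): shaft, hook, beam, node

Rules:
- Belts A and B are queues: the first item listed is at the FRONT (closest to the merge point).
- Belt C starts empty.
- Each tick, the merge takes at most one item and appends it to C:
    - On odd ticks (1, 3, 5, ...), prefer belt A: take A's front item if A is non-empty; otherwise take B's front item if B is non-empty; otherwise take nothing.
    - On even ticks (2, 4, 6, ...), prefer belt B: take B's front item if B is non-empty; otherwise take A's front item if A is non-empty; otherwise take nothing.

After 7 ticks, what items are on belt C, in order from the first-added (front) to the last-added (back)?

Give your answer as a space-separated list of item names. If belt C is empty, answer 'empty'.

Tick 1: prefer A, take jar from A; A=[gear,apple,mast,crate] B=[shaft,hook,beam,node] C=[jar]
Tick 2: prefer B, take shaft from B; A=[gear,apple,mast,crate] B=[hook,beam,node] C=[jar,shaft]
Tick 3: prefer A, take gear from A; A=[apple,mast,crate] B=[hook,beam,node] C=[jar,shaft,gear]
Tick 4: prefer B, take hook from B; A=[apple,mast,crate] B=[beam,node] C=[jar,shaft,gear,hook]
Tick 5: prefer A, take apple from A; A=[mast,crate] B=[beam,node] C=[jar,shaft,gear,hook,apple]
Tick 6: prefer B, take beam from B; A=[mast,crate] B=[node] C=[jar,shaft,gear,hook,apple,beam]
Tick 7: prefer A, take mast from A; A=[crate] B=[node] C=[jar,shaft,gear,hook,apple,beam,mast]

Answer: jar shaft gear hook apple beam mast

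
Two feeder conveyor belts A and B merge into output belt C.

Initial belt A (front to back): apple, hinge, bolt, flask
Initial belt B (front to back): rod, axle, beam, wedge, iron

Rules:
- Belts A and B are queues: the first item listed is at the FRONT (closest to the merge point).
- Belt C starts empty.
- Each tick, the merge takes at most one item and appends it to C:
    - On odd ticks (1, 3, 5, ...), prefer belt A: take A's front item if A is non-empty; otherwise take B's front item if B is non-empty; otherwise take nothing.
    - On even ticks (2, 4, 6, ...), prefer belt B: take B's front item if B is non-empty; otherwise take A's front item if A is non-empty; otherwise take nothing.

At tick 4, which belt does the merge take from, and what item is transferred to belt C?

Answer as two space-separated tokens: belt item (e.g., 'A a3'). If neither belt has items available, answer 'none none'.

Answer: B axle

Derivation:
Tick 1: prefer A, take apple from A; A=[hinge,bolt,flask] B=[rod,axle,beam,wedge,iron] C=[apple]
Tick 2: prefer B, take rod from B; A=[hinge,bolt,flask] B=[axle,beam,wedge,iron] C=[apple,rod]
Tick 3: prefer A, take hinge from A; A=[bolt,flask] B=[axle,beam,wedge,iron] C=[apple,rod,hinge]
Tick 4: prefer B, take axle from B; A=[bolt,flask] B=[beam,wedge,iron] C=[apple,rod,hinge,axle]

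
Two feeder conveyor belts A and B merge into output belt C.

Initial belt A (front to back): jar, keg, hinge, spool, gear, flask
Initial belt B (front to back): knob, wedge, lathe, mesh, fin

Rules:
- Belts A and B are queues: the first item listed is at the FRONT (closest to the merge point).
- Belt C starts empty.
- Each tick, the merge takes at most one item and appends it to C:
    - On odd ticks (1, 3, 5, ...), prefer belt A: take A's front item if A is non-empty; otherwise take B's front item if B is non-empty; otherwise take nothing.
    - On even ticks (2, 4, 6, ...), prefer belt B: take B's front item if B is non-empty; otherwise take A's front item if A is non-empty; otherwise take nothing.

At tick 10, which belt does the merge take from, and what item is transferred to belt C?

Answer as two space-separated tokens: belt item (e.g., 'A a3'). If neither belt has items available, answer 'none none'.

Answer: B fin

Derivation:
Tick 1: prefer A, take jar from A; A=[keg,hinge,spool,gear,flask] B=[knob,wedge,lathe,mesh,fin] C=[jar]
Tick 2: prefer B, take knob from B; A=[keg,hinge,spool,gear,flask] B=[wedge,lathe,mesh,fin] C=[jar,knob]
Tick 3: prefer A, take keg from A; A=[hinge,spool,gear,flask] B=[wedge,lathe,mesh,fin] C=[jar,knob,keg]
Tick 4: prefer B, take wedge from B; A=[hinge,spool,gear,flask] B=[lathe,mesh,fin] C=[jar,knob,keg,wedge]
Tick 5: prefer A, take hinge from A; A=[spool,gear,flask] B=[lathe,mesh,fin] C=[jar,knob,keg,wedge,hinge]
Tick 6: prefer B, take lathe from B; A=[spool,gear,flask] B=[mesh,fin] C=[jar,knob,keg,wedge,hinge,lathe]
Tick 7: prefer A, take spool from A; A=[gear,flask] B=[mesh,fin] C=[jar,knob,keg,wedge,hinge,lathe,spool]
Tick 8: prefer B, take mesh from B; A=[gear,flask] B=[fin] C=[jar,knob,keg,wedge,hinge,lathe,spool,mesh]
Tick 9: prefer A, take gear from A; A=[flask] B=[fin] C=[jar,knob,keg,wedge,hinge,lathe,spool,mesh,gear]
Tick 10: prefer B, take fin from B; A=[flask] B=[-] C=[jar,knob,keg,wedge,hinge,lathe,spool,mesh,gear,fin]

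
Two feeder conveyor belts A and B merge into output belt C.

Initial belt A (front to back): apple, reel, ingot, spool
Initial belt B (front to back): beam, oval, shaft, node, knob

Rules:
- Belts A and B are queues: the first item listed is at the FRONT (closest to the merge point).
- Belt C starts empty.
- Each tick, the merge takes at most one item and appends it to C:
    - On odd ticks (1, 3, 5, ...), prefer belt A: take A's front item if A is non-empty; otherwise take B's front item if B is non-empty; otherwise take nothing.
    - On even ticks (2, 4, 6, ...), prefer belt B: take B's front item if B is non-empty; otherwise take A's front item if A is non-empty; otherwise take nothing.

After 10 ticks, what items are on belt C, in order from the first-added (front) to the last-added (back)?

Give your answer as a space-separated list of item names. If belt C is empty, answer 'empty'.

Answer: apple beam reel oval ingot shaft spool node knob

Derivation:
Tick 1: prefer A, take apple from A; A=[reel,ingot,spool] B=[beam,oval,shaft,node,knob] C=[apple]
Tick 2: prefer B, take beam from B; A=[reel,ingot,spool] B=[oval,shaft,node,knob] C=[apple,beam]
Tick 3: prefer A, take reel from A; A=[ingot,spool] B=[oval,shaft,node,knob] C=[apple,beam,reel]
Tick 4: prefer B, take oval from B; A=[ingot,spool] B=[shaft,node,knob] C=[apple,beam,reel,oval]
Tick 5: prefer A, take ingot from A; A=[spool] B=[shaft,node,knob] C=[apple,beam,reel,oval,ingot]
Tick 6: prefer B, take shaft from B; A=[spool] B=[node,knob] C=[apple,beam,reel,oval,ingot,shaft]
Tick 7: prefer A, take spool from A; A=[-] B=[node,knob] C=[apple,beam,reel,oval,ingot,shaft,spool]
Tick 8: prefer B, take node from B; A=[-] B=[knob] C=[apple,beam,reel,oval,ingot,shaft,spool,node]
Tick 9: prefer A, take knob from B; A=[-] B=[-] C=[apple,beam,reel,oval,ingot,shaft,spool,node,knob]
Tick 10: prefer B, both empty, nothing taken; A=[-] B=[-] C=[apple,beam,reel,oval,ingot,shaft,spool,node,knob]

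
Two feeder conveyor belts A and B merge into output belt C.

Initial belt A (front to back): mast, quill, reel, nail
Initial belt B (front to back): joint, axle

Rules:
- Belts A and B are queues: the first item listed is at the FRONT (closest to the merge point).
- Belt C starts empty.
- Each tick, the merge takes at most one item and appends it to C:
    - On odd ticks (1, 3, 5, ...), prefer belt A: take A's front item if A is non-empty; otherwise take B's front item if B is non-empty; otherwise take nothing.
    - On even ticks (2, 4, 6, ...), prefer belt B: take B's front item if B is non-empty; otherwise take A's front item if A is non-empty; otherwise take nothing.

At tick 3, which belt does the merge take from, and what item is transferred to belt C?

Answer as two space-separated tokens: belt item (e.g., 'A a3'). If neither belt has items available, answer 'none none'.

Answer: A quill

Derivation:
Tick 1: prefer A, take mast from A; A=[quill,reel,nail] B=[joint,axle] C=[mast]
Tick 2: prefer B, take joint from B; A=[quill,reel,nail] B=[axle] C=[mast,joint]
Tick 3: prefer A, take quill from A; A=[reel,nail] B=[axle] C=[mast,joint,quill]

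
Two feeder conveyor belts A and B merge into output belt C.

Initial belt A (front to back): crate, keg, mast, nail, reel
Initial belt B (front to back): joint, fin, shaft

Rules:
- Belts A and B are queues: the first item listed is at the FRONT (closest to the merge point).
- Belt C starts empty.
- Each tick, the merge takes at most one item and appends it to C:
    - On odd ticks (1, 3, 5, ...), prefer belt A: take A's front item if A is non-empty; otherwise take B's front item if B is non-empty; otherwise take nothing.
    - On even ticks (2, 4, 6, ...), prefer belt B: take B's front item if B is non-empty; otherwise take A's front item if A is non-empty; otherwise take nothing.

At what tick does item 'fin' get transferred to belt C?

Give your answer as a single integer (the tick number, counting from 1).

Tick 1: prefer A, take crate from A; A=[keg,mast,nail,reel] B=[joint,fin,shaft] C=[crate]
Tick 2: prefer B, take joint from B; A=[keg,mast,nail,reel] B=[fin,shaft] C=[crate,joint]
Tick 3: prefer A, take keg from A; A=[mast,nail,reel] B=[fin,shaft] C=[crate,joint,keg]
Tick 4: prefer B, take fin from B; A=[mast,nail,reel] B=[shaft] C=[crate,joint,keg,fin]

Answer: 4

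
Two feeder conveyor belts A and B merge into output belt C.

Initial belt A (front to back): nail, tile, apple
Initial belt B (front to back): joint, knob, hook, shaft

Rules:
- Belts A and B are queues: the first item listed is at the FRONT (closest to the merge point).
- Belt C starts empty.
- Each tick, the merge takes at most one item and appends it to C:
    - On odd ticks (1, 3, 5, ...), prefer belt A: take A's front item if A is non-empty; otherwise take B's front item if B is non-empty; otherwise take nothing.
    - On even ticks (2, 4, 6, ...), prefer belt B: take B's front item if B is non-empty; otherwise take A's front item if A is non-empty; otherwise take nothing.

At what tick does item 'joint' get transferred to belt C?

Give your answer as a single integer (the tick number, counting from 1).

Answer: 2

Derivation:
Tick 1: prefer A, take nail from A; A=[tile,apple] B=[joint,knob,hook,shaft] C=[nail]
Tick 2: prefer B, take joint from B; A=[tile,apple] B=[knob,hook,shaft] C=[nail,joint]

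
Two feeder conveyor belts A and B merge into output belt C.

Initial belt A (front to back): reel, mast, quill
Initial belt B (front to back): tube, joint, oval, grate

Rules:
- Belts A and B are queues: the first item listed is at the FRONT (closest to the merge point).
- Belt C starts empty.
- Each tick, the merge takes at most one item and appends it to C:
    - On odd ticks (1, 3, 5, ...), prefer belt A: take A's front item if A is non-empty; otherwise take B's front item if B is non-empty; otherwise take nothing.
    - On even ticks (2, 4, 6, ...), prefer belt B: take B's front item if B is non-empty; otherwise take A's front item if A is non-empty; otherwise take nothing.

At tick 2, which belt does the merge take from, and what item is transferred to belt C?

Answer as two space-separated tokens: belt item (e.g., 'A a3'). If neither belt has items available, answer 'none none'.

Tick 1: prefer A, take reel from A; A=[mast,quill] B=[tube,joint,oval,grate] C=[reel]
Tick 2: prefer B, take tube from B; A=[mast,quill] B=[joint,oval,grate] C=[reel,tube]

Answer: B tube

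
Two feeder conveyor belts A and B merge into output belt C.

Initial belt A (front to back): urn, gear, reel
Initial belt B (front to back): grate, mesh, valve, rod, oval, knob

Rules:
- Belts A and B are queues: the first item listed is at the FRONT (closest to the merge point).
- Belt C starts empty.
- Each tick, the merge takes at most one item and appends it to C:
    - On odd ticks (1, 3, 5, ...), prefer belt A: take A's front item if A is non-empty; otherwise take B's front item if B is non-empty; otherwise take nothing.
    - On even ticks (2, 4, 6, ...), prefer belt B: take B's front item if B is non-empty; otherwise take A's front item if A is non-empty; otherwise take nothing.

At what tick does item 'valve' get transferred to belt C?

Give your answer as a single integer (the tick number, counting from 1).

Tick 1: prefer A, take urn from A; A=[gear,reel] B=[grate,mesh,valve,rod,oval,knob] C=[urn]
Tick 2: prefer B, take grate from B; A=[gear,reel] B=[mesh,valve,rod,oval,knob] C=[urn,grate]
Tick 3: prefer A, take gear from A; A=[reel] B=[mesh,valve,rod,oval,knob] C=[urn,grate,gear]
Tick 4: prefer B, take mesh from B; A=[reel] B=[valve,rod,oval,knob] C=[urn,grate,gear,mesh]
Tick 5: prefer A, take reel from A; A=[-] B=[valve,rod,oval,knob] C=[urn,grate,gear,mesh,reel]
Tick 6: prefer B, take valve from B; A=[-] B=[rod,oval,knob] C=[urn,grate,gear,mesh,reel,valve]

Answer: 6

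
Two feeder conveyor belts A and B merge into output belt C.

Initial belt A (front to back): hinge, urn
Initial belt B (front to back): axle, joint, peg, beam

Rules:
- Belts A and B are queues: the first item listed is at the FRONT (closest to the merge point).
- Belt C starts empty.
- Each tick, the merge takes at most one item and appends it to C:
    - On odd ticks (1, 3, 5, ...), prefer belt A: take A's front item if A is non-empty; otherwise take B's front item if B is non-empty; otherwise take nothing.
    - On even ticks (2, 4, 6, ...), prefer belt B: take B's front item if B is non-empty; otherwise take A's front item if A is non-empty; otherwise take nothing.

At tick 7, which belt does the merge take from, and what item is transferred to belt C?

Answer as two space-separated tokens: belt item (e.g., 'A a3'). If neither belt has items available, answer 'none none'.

Answer: none none

Derivation:
Tick 1: prefer A, take hinge from A; A=[urn] B=[axle,joint,peg,beam] C=[hinge]
Tick 2: prefer B, take axle from B; A=[urn] B=[joint,peg,beam] C=[hinge,axle]
Tick 3: prefer A, take urn from A; A=[-] B=[joint,peg,beam] C=[hinge,axle,urn]
Tick 4: prefer B, take joint from B; A=[-] B=[peg,beam] C=[hinge,axle,urn,joint]
Tick 5: prefer A, take peg from B; A=[-] B=[beam] C=[hinge,axle,urn,joint,peg]
Tick 6: prefer B, take beam from B; A=[-] B=[-] C=[hinge,axle,urn,joint,peg,beam]
Tick 7: prefer A, both empty, nothing taken; A=[-] B=[-] C=[hinge,axle,urn,joint,peg,beam]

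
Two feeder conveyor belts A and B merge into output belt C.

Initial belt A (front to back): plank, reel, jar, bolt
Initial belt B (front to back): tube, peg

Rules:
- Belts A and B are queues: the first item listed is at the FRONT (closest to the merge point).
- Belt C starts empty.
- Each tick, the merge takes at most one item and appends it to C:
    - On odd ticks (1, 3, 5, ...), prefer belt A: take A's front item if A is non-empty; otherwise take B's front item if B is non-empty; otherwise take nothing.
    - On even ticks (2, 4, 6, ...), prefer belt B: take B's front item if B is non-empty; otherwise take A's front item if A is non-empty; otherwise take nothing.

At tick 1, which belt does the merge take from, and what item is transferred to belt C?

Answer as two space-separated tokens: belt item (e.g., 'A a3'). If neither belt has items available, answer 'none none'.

Tick 1: prefer A, take plank from A; A=[reel,jar,bolt] B=[tube,peg] C=[plank]

Answer: A plank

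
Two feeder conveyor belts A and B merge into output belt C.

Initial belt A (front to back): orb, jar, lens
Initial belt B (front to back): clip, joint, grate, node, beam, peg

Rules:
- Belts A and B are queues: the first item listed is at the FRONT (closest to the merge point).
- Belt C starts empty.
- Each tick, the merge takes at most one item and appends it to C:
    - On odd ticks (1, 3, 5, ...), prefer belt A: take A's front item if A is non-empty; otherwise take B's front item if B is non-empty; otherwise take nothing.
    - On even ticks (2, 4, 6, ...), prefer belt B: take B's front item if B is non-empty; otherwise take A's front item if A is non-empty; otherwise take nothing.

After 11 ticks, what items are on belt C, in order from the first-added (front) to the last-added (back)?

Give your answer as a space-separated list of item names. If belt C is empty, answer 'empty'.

Answer: orb clip jar joint lens grate node beam peg

Derivation:
Tick 1: prefer A, take orb from A; A=[jar,lens] B=[clip,joint,grate,node,beam,peg] C=[orb]
Tick 2: prefer B, take clip from B; A=[jar,lens] B=[joint,grate,node,beam,peg] C=[orb,clip]
Tick 3: prefer A, take jar from A; A=[lens] B=[joint,grate,node,beam,peg] C=[orb,clip,jar]
Tick 4: prefer B, take joint from B; A=[lens] B=[grate,node,beam,peg] C=[orb,clip,jar,joint]
Tick 5: prefer A, take lens from A; A=[-] B=[grate,node,beam,peg] C=[orb,clip,jar,joint,lens]
Tick 6: prefer B, take grate from B; A=[-] B=[node,beam,peg] C=[orb,clip,jar,joint,lens,grate]
Tick 7: prefer A, take node from B; A=[-] B=[beam,peg] C=[orb,clip,jar,joint,lens,grate,node]
Tick 8: prefer B, take beam from B; A=[-] B=[peg] C=[orb,clip,jar,joint,lens,grate,node,beam]
Tick 9: prefer A, take peg from B; A=[-] B=[-] C=[orb,clip,jar,joint,lens,grate,node,beam,peg]
Tick 10: prefer B, both empty, nothing taken; A=[-] B=[-] C=[orb,clip,jar,joint,lens,grate,node,beam,peg]
Tick 11: prefer A, both empty, nothing taken; A=[-] B=[-] C=[orb,clip,jar,joint,lens,grate,node,beam,peg]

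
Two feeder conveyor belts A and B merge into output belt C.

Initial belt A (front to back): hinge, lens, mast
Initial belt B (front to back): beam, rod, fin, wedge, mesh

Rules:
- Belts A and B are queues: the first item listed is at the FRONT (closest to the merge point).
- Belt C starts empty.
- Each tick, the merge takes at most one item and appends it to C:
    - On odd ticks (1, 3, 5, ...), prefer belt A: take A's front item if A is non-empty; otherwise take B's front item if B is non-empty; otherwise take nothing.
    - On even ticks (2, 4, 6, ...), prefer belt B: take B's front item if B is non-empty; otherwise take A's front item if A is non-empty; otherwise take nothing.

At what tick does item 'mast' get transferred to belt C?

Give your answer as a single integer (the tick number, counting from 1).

Answer: 5

Derivation:
Tick 1: prefer A, take hinge from A; A=[lens,mast] B=[beam,rod,fin,wedge,mesh] C=[hinge]
Tick 2: prefer B, take beam from B; A=[lens,mast] B=[rod,fin,wedge,mesh] C=[hinge,beam]
Tick 3: prefer A, take lens from A; A=[mast] B=[rod,fin,wedge,mesh] C=[hinge,beam,lens]
Tick 4: prefer B, take rod from B; A=[mast] B=[fin,wedge,mesh] C=[hinge,beam,lens,rod]
Tick 5: prefer A, take mast from A; A=[-] B=[fin,wedge,mesh] C=[hinge,beam,lens,rod,mast]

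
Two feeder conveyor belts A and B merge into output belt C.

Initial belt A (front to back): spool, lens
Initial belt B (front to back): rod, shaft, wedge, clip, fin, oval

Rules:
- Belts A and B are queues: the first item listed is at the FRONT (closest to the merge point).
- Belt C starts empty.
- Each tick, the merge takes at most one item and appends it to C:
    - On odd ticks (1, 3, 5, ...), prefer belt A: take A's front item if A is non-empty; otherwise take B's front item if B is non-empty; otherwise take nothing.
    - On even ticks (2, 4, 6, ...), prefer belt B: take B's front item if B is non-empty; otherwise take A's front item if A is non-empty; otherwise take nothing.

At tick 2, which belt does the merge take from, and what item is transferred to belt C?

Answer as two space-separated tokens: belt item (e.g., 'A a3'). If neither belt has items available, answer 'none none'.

Answer: B rod

Derivation:
Tick 1: prefer A, take spool from A; A=[lens] B=[rod,shaft,wedge,clip,fin,oval] C=[spool]
Tick 2: prefer B, take rod from B; A=[lens] B=[shaft,wedge,clip,fin,oval] C=[spool,rod]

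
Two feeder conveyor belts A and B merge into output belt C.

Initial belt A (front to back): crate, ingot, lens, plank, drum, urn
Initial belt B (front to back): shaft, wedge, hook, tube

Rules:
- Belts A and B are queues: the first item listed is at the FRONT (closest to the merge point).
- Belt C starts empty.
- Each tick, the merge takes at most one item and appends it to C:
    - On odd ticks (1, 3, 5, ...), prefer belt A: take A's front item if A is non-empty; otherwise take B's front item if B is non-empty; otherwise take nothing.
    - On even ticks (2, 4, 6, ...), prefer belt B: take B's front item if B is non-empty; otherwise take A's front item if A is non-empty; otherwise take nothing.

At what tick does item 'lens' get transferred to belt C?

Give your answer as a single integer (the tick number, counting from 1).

Tick 1: prefer A, take crate from A; A=[ingot,lens,plank,drum,urn] B=[shaft,wedge,hook,tube] C=[crate]
Tick 2: prefer B, take shaft from B; A=[ingot,lens,plank,drum,urn] B=[wedge,hook,tube] C=[crate,shaft]
Tick 3: prefer A, take ingot from A; A=[lens,plank,drum,urn] B=[wedge,hook,tube] C=[crate,shaft,ingot]
Tick 4: prefer B, take wedge from B; A=[lens,plank,drum,urn] B=[hook,tube] C=[crate,shaft,ingot,wedge]
Tick 5: prefer A, take lens from A; A=[plank,drum,urn] B=[hook,tube] C=[crate,shaft,ingot,wedge,lens]

Answer: 5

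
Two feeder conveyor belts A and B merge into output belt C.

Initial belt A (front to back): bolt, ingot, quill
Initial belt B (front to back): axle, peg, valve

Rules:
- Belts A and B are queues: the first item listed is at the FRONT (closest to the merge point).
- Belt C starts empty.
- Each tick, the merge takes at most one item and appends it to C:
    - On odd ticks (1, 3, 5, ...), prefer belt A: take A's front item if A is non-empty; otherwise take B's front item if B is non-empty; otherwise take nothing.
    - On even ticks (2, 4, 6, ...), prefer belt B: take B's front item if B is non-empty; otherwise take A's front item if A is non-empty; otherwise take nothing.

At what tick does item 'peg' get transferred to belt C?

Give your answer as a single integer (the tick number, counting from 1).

Answer: 4

Derivation:
Tick 1: prefer A, take bolt from A; A=[ingot,quill] B=[axle,peg,valve] C=[bolt]
Tick 2: prefer B, take axle from B; A=[ingot,quill] B=[peg,valve] C=[bolt,axle]
Tick 3: prefer A, take ingot from A; A=[quill] B=[peg,valve] C=[bolt,axle,ingot]
Tick 4: prefer B, take peg from B; A=[quill] B=[valve] C=[bolt,axle,ingot,peg]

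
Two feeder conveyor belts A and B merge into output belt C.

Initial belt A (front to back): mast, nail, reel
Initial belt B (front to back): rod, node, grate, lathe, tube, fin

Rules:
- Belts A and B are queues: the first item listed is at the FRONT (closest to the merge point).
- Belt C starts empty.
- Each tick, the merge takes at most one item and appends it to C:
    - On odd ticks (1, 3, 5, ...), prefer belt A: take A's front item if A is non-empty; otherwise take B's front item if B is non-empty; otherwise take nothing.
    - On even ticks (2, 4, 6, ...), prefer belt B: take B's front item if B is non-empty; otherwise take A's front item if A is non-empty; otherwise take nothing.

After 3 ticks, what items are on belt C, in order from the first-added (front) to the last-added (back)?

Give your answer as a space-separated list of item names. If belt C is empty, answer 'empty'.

Tick 1: prefer A, take mast from A; A=[nail,reel] B=[rod,node,grate,lathe,tube,fin] C=[mast]
Tick 2: prefer B, take rod from B; A=[nail,reel] B=[node,grate,lathe,tube,fin] C=[mast,rod]
Tick 3: prefer A, take nail from A; A=[reel] B=[node,grate,lathe,tube,fin] C=[mast,rod,nail]

Answer: mast rod nail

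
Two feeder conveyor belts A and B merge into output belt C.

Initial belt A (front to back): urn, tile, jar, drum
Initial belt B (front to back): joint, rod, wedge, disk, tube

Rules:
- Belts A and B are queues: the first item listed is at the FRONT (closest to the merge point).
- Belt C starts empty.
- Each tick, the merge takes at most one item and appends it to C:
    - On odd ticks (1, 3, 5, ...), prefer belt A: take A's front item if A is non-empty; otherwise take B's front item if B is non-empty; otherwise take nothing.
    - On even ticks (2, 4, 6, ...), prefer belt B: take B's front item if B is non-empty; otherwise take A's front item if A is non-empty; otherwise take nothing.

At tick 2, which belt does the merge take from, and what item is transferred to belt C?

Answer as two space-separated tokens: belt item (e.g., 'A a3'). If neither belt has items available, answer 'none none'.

Tick 1: prefer A, take urn from A; A=[tile,jar,drum] B=[joint,rod,wedge,disk,tube] C=[urn]
Tick 2: prefer B, take joint from B; A=[tile,jar,drum] B=[rod,wedge,disk,tube] C=[urn,joint]

Answer: B joint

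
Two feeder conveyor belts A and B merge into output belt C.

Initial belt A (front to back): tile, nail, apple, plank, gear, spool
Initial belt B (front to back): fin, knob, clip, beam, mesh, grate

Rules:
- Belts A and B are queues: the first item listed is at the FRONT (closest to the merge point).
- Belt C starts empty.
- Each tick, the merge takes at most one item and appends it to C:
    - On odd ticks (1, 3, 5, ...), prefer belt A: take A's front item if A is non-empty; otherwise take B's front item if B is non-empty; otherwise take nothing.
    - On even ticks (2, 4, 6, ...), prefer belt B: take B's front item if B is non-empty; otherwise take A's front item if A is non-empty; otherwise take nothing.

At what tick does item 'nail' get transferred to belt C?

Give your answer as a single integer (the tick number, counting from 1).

Tick 1: prefer A, take tile from A; A=[nail,apple,plank,gear,spool] B=[fin,knob,clip,beam,mesh,grate] C=[tile]
Tick 2: prefer B, take fin from B; A=[nail,apple,plank,gear,spool] B=[knob,clip,beam,mesh,grate] C=[tile,fin]
Tick 3: prefer A, take nail from A; A=[apple,plank,gear,spool] B=[knob,clip,beam,mesh,grate] C=[tile,fin,nail]

Answer: 3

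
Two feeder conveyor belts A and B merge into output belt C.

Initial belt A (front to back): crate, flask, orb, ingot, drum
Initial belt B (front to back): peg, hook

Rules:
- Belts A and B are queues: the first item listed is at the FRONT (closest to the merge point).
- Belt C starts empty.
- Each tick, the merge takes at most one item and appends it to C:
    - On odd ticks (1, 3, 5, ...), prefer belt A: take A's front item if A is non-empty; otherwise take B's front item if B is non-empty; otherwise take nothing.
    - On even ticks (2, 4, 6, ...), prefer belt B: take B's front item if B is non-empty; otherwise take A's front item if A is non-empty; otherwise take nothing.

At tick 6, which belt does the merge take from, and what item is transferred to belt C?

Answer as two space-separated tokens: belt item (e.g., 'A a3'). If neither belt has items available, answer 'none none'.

Tick 1: prefer A, take crate from A; A=[flask,orb,ingot,drum] B=[peg,hook] C=[crate]
Tick 2: prefer B, take peg from B; A=[flask,orb,ingot,drum] B=[hook] C=[crate,peg]
Tick 3: prefer A, take flask from A; A=[orb,ingot,drum] B=[hook] C=[crate,peg,flask]
Tick 4: prefer B, take hook from B; A=[orb,ingot,drum] B=[-] C=[crate,peg,flask,hook]
Tick 5: prefer A, take orb from A; A=[ingot,drum] B=[-] C=[crate,peg,flask,hook,orb]
Tick 6: prefer B, take ingot from A; A=[drum] B=[-] C=[crate,peg,flask,hook,orb,ingot]

Answer: A ingot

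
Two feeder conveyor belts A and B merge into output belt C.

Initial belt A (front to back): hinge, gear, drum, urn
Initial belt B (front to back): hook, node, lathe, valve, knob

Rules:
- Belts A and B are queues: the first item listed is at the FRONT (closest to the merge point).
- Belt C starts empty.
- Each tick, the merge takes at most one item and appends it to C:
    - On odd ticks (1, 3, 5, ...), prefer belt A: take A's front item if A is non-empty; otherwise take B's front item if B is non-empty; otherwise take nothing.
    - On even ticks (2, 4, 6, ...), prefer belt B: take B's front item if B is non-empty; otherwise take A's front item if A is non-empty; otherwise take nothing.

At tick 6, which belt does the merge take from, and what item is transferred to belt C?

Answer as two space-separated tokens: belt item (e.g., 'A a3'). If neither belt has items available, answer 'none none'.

Tick 1: prefer A, take hinge from A; A=[gear,drum,urn] B=[hook,node,lathe,valve,knob] C=[hinge]
Tick 2: prefer B, take hook from B; A=[gear,drum,urn] B=[node,lathe,valve,knob] C=[hinge,hook]
Tick 3: prefer A, take gear from A; A=[drum,urn] B=[node,lathe,valve,knob] C=[hinge,hook,gear]
Tick 4: prefer B, take node from B; A=[drum,urn] B=[lathe,valve,knob] C=[hinge,hook,gear,node]
Tick 5: prefer A, take drum from A; A=[urn] B=[lathe,valve,knob] C=[hinge,hook,gear,node,drum]
Tick 6: prefer B, take lathe from B; A=[urn] B=[valve,knob] C=[hinge,hook,gear,node,drum,lathe]

Answer: B lathe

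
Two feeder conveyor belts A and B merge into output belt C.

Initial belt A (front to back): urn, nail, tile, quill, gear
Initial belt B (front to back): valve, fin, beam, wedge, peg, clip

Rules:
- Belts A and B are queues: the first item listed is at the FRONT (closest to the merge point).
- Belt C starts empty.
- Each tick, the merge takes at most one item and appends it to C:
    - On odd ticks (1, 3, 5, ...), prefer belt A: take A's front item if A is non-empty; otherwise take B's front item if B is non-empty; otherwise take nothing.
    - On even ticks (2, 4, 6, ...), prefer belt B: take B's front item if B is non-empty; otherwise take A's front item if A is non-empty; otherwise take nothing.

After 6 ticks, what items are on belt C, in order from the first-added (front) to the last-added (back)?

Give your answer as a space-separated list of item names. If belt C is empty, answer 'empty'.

Answer: urn valve nail fin tile beam

Derivation:
Tick 1: prefer A, take urn from A; A=[nail,tile,quill,gear] B=[valve,fin,beam,wedge,peg,clip] C=[urn]
Tick 2: prefer B, take valve from B; A=[nail,tile,quill,gear] B=[fin,beam,wedge,peg,clip] C=[urn,valve]
Tick 3: prefer A, take nail from A; A=[tile,quill,gear] B=[fin,beam,wedge,peg,clip] C=[urn,valve,nail]
Tick 4: prefer B, take fin from B; A=[tile,quill,gear] B=[beam,wedge,peg,clip] C=[urn,valve,nail,fin]
Tick 5: prefer A, take tile from A; A=[quill,gear] B=[beam,wedge,peg,clip] C=[urn,valve,nail,fin,tile]
Tick 6: prefer B, take beam from B; A=[quill,gear] B=[wedge,peg,clip] C=[urn,valve,nail,fin,tile,beam]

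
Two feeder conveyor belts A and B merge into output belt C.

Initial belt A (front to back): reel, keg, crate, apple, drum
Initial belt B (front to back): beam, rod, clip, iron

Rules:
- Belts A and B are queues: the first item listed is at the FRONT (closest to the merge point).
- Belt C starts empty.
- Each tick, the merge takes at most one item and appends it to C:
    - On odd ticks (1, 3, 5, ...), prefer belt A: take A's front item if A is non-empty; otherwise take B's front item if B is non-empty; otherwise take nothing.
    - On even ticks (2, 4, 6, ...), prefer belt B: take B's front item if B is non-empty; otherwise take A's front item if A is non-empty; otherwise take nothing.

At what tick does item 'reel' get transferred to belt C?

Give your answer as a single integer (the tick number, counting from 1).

Answer: 1

Derivation:
Tick 1: prefer A, take reel from A; A=[keg,crate,apple,drum] B=[beam,rod,clip,iron] C=[reel]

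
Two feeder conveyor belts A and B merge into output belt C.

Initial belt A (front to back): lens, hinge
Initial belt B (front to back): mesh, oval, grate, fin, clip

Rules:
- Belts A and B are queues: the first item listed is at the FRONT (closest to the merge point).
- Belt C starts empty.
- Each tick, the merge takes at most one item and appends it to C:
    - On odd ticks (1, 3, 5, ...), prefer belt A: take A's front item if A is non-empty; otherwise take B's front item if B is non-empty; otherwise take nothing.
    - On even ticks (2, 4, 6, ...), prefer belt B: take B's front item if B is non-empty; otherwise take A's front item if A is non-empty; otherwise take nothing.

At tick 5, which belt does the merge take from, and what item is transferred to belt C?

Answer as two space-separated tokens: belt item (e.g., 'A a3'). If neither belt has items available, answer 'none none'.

Answer: B grate

Derivation:
Tick 1: prefer A, take lens from A; A=[hinge] B=[mesh,oval,grate,fin,clip] C=[lens]
Tick 2: prefer B, take mesh from B; A=[hinge] B=[oval,grate,fin,clip] C=[lens,mesh]
Tick 3: prefer A, take hinge from A; A=[-] B=[oval,grate,fin,clip] C=[lens,mesh,hinge]
Tick 4: prefer B, take oval from B; A=[-] B=[grate,fin,clip] C=[lens,mesh,hinge,oval]
Tick 5: prefer A, take grate from B; A=[-] B=[fin,clip] C=[lens,mesh,hinge,oval,grate]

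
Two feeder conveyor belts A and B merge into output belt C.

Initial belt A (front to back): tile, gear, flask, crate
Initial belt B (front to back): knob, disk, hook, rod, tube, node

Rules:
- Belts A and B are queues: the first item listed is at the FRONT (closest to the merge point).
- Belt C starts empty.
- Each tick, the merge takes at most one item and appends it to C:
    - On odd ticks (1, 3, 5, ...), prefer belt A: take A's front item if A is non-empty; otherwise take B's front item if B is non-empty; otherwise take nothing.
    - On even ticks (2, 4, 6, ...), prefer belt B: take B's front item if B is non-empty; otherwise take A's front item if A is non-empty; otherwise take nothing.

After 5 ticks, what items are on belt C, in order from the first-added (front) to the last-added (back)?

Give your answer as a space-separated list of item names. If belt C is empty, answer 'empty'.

Answer: tile knob gear disk flask

Derivation:
Tick 1: prefer A, take tile from A; A=[gear,flask,crate] B=[knob,disk,hook,rod,tube,node] C=[tile]
Tick 2: prefer B, take knob from B; A=[gear,flask,crate] B=[disk,hook,rod,tube,node] C=[tile,knob]
Tick 3: prefer A, take gear from A; A=[flask,crate] B=[disk,hook,rod,tube,node] C=[tile,knob,gear]
Tick 4: prefer B, take disk from B; A=[flask,crate] B=[hook,rod,tube,node] C=[tile,knob,gear,disk]
Tick 5: prefer A, take flask from A; A=[crate] B=[hook,rod,tube,node] C=[tile,knob,gear,disk,flask]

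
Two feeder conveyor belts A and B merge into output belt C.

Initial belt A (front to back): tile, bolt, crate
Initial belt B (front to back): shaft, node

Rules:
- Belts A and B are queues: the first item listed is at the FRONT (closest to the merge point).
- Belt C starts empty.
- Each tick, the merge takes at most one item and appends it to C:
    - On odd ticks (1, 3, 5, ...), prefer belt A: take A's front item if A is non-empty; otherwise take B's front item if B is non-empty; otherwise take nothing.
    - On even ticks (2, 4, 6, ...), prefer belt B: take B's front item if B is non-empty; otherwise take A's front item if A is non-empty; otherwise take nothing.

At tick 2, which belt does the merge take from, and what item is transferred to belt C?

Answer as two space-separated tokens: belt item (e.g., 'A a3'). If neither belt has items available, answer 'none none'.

Tick 1: prefer A, take tile from A; A=[bolt,crate] B=[shaft,node] C=[tile]
Tick 2: prefer B, take shaft from B; A=[bolt,crate] B=[node] C=[tile,shaft]

Answer: B shaft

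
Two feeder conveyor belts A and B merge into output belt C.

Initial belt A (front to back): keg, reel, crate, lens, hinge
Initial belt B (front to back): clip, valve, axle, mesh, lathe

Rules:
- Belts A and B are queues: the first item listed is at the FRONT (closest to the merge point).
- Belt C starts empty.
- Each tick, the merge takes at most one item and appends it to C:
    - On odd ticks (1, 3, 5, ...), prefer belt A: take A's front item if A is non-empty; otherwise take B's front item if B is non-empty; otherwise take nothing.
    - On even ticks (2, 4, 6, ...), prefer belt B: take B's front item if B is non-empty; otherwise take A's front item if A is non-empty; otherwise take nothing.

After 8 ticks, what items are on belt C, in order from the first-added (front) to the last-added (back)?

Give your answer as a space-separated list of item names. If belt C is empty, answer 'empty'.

Answer: keg clip reel valve crate axle lens mesh

Derivation:
Tick 1: prefer A, take keg from A; A=[reel,crate,lens,hinge] B=[clip,valve,axle,mesh,lathe] C=[keg]
Tick 2: prefer B, take clip from B; A=[reel,crate,lens,hinge] B=[valve,axle,mesh,lathe] C=[keg,clip]
Tick 3: prefer A, take reel from A; A=[crate,lens,hinge] B=[valve,axle,mesh,lathe] C=[keg,clip,reel]
Tick 4: prefer B, take valve from B; A=[crate,lens,hinge] B=[axle,mesh,lathe] C=[keg,clip,reel,valve]
Tick 5: prefer A, take crate from A; A=[lens,hinge] B=[axle,mesh,lathe] C=[keg,clip,reel,valve,crate]
Tick 6: prefer B, take axle from B; A=[lens,hinge] B=[mesh,lathe] C=[keg,clip,reel,valve,crate,axle]
Tick 7: prefer A, take lens from A; A=[hinge] B=[mesh,lathe] C=[keg,clip,reel,valve,crate,axle,lens]
Tick 8: prefer B, take mesh from B; A=[hinge] B=[lathe] C=[keg,clip,reel,valve,crate,axle,lens,mesh]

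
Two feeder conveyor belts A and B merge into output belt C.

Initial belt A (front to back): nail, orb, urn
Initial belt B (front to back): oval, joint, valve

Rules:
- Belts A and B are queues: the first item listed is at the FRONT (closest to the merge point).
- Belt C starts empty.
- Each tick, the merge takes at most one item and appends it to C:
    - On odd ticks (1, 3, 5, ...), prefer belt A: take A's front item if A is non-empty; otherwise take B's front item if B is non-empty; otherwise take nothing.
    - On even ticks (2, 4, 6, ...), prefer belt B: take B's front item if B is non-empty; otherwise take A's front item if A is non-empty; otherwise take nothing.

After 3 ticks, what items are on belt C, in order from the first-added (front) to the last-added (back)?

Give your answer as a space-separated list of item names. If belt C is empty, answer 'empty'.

Tick 1: prefer A, take nail from A; A=[orb,urn] B=[oval,joint,valve] C=[nail]
Tick 2: prefer B, take oval from B; A=[orb,urn] B=[joint,valve] C=[nail,oval]
Tick 3: prefer A, take orb from A; A=[urn] B=[joint,valve] C=[nail,oval,orb]

Answer: nail oval orb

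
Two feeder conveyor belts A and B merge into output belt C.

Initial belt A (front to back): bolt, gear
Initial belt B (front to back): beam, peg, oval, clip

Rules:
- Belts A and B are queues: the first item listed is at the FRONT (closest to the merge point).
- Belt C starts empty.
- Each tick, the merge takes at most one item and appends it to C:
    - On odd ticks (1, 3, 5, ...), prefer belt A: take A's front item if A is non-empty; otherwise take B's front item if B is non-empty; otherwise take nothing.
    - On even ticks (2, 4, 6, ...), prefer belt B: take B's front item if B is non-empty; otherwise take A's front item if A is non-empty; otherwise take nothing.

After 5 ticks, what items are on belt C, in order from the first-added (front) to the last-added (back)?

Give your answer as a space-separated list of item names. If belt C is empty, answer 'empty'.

Answer: bolt beam gear peg oval

Derivation:
Tick 1: prefer A, take bolt from A; A=[gear] B=[beam,peg,oval,clip] C=[bolt]
Tick 2: prefer B, take beam from B; A=[gear] B=[peg,oval,clip] C=[bolt,beam]
Tick 3: prefer A, take gear from A; A=[-] B=[peg,oval,clip] C=[bolt,beam,gear]
Tick 4: prefer B, take peg from B; A=[-] B=[oval,clip] C=[bolt,beam,gear,peg]
Tick 5: prefer A, take oval from B; A=[-] B=[clip] C=[bolt,beam,gear,peg,oval]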